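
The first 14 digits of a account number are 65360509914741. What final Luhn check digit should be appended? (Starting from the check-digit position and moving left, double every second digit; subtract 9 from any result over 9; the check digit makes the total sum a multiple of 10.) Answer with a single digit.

Partial digits right→left: 1 4 7 4 1 9 9 0 5 0 6 3 5 6
Double every second digit counting from the check-digit position (so the 1st, 3rd, 5th, ... of the partial from the right).
  doubled (with −9 where >9): 2 5 2 9 1 3 1 → sum 23
  kept as-is: 4 4 9 0 0 3 6 → sum 26
Total = 23 + 26 = 49.
Check digit = (10 − (49 mod 10)) mod 10 = 1.

1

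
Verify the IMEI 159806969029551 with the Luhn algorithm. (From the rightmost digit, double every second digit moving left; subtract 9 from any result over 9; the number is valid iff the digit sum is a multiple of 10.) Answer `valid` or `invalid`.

From the right, keep odd positions and double even positions (subtract 9 from any doubled value over 9):
  doubled (positions 2,4,...): 1 9 0 3 3 7 1 → sum 24
  kept (positions 1,3,...): 1 5 2 9 9 0 9 1 → sum 36
Total = 60.
60 mod 10 = 0, so the number is valid.

valid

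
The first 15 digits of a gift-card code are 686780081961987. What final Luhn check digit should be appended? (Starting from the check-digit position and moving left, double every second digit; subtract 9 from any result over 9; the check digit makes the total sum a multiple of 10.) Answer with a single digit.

Partial digits right→left: 7 8 9 1 6 9 1 8 0 0 8 7 6 8 6
Double every second digit counting from the check-digit position (so the 1st, 3rd, 5th, ... of the partial from the right).
  doubled (with −9 where >9): 5 9 3 2 0 7 3 3 → sum 32
  kept as-is: 8 1 9 8 0 7 8 → sum 41
Total = 32 + 41 = 73.
Check digit = (10 − (73 mod 10)) mod 10 = 7.

7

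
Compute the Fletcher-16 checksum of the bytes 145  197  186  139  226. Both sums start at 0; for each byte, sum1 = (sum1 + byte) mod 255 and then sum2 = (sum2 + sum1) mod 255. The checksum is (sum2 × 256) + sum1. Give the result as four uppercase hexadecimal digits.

1980

Running sums (mod 255):
  after byte 0 (145): sum1=145, sum2=145
  after byte 1 (197): sum1=87, sum2=232
  after byte 2 (186): sum1=18, sum2=250
  after byte 3 (139): sum1=157, sum2=152
  after byte 4 (226): sum1=128, sum2=25
Checksum = sum2·256 + sum1 = 25·256 + 128 = 6528 = 0x1980.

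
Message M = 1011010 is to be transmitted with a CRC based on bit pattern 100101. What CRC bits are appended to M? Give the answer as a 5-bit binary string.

Append 5 zeros: 101101000000. Divide by 100101 (XOR where the leading bit is 1):
  pos 0: 101101 XOR 100101 = 001000
  pos 2: 100000 XOR 100101 = 000101
  pos 5: 101000 XOR 100101 = 001101
Remainder (last 5 bits) = 11010. This is the CRC / FCS.

11010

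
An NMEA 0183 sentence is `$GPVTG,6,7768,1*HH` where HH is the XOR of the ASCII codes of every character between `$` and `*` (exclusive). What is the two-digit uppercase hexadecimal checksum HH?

XOR the ASCII codes of the payload characters:
  'G' = 0x47 → acc = 0x47
  'P' = 0x50 → acc = 0x17
  'V' = 0x56 → acc = 0x41
  'T' = 0x54 → acc = 0x15
  'G' = 0x47 → acc = 0x52
  ',' = 0x2C → acc = 0x7E
  '6' = 0x36 → acc = 0x48
  ',' = 0x2C → acc = 0x64
  '7' = 0x37 → acc = 0x53
  '7' = 0x37 → acc = 0x64
  '6' = 0x36 → acc = 0x52
  '8' = 0x38 → acc = 0x6A
  ',' = 0x2C → acc = 0x46
  '1' = 0x31 → acc = 0x77
Checksum = 0x77.

77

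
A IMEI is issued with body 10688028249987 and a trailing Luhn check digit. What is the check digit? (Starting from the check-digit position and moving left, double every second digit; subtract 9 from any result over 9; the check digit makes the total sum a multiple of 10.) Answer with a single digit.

Partial digits right→left: 7 8 9 9 4 2 8 2 0 8 8 6 0 1
Double every second digit counting from the check-digit position (so the 1st, 3rd, 5th, ... of the partial from the right).
  doubled (with −9 where >9): 5 9 8 7 0 7 0 → sum 36
  kept as-is: 8 9 2 2 8 6 1 → sum 36
Total = 36 + 36 = 72.
Check digit = (10 − (72 mod 10)) mod 10 = 8.

8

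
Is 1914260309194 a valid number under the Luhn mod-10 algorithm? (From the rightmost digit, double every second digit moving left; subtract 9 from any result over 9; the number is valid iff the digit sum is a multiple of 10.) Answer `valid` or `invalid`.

From the right, keep odd positions and double even positions (subtract 9 from any doubled value over 9):
  doubled (positions 2,4,...): 9 9 6 3 8 9 → sum 44
  kept (positions 1,3,...): 4 1 0 0 2 1 1 → sum 9
Total = 53.
53 mod 10 = 3, so the number is invalid.

invalid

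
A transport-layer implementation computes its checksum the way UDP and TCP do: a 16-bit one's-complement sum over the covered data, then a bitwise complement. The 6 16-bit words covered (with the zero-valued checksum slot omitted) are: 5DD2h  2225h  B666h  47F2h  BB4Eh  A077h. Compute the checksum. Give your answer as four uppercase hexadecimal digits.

25E9

One's-complement addition (fold any carry out of bit 15 back into bit 0):
  0x5DD2 + 0x2225 = 0x07FF7
  0x7FF7 + 0xB666 = 0x1365D → wrap carry → 0x365E
  0x365E + 0x47F2 = 0x07E50
  0x7E50 + 0xBB4E = 0x1399E → wrap carry → 0x399F
  0x399F + 0xA077 = 0x0DA16
One's-complement sum = 0xDA16.
Checksum = ~0xDA16 & 0xFFFF = 0x25E9.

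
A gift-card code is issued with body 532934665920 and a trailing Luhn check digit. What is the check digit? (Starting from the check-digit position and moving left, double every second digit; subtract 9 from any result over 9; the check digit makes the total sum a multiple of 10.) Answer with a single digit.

2

Partial digits right→left: 0 2 9 5 6 6 4 3 9 2 3 5
Double every second digit counting from the check-digit position (so the 1st, 3rd, 5th, ... of the partial from the right).
  doubled (with −9 where >9): 0 9 3 8 9 6 → sum 35
  kept as-is: 2 5 6 3 2 5 → sum 23
Total = 35 + 23 = 58.
Check digit = (10 − (58 mod 10)) mod 10 = 2.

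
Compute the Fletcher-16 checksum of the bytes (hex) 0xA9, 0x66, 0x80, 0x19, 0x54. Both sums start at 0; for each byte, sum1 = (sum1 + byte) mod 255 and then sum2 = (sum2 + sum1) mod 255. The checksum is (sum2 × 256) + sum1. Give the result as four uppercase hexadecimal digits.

F1FD

Running sums (mod 255):
  after byte 0 (0xA9): sum1=169, sum2=169
  after byte 1 (0x66): sum1=16, sum2=185
  after byte 2 (0x80): sum1=144, sum2=74
  after byte 3 (0x19): sum1=169, sum2=243
  after byte 4 (0x54): sum1=253, sum2=241
Checksum = sum2·256 + sum1 = 241·256 + 253 = 61949 = 0xF1FD.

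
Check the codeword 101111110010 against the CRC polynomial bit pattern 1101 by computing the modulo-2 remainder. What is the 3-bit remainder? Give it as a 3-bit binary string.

Modulo-2 division of 101111110010 by 1101:
  pos 0: 1011 XOR 1101 = 0110
  pos 1: 1101 XOR 1101 = 0000
  pos 5: 1110 XOR 1101 = 0011
  pos 7: 1101 XOR 1101 = 0000
Remainder = 000 (zero — the frame passes the CRC check).

000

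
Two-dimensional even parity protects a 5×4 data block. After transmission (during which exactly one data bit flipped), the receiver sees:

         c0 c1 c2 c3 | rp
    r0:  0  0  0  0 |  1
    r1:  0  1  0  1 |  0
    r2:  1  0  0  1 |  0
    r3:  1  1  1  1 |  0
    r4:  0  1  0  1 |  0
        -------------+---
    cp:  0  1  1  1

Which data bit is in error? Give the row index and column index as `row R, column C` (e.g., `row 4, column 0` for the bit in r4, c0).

Recompute each row's even parity and compare to rp:
  r0: data parity 0, sent rp 1 → mismatch
  r1: data parity 0, sent rp 0 → ok
  r2: data parity 0, sent rp 0 → ok
  r3: data parity 0, sent rp 0 → ok
  r4: data parity 0, sent rp 0 → ok
Recompute each column's even parity and compare to cp:
  c0: data parity 0, sent cp 0 → ok
  c1: data parity 1, sent cp 1 → ok
  c2: data parity 1, sent cp 1 → ok
  c3: data parity 0, sent cp 1 → mismatch
Exactly one row (r0) and one column (c3) fail → the flipped bit is at their intersection.

row 0, column 3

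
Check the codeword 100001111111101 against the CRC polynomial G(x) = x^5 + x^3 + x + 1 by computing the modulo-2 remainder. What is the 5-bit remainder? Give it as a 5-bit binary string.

Modulo-2 division of 100001111111101 by 101011:
  pos 0: 100001 XOR 101011 = 001010
  pos 2: 101011 XOR 101011 = 000000
  pos 8: 111110 XOR 101011 = 010101
  pos 9: 101011 XOR 101011 = 000000
Remainder = 00000 (zero — the frame passes the CRC check).

00000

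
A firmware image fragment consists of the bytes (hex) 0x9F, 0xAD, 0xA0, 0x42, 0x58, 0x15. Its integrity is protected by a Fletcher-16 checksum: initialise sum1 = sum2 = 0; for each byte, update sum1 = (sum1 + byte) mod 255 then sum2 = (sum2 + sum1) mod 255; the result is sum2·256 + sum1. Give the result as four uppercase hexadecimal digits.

319D

Running sums (mod 255):
  after byte 0 (0x9F): sum1=159, sum2=159
  after byte 1 (0xAD): sum1=77, sum2=236
  after byte 2 (0xA0): sum1=237, sum2=218
  after byte 3 (0x42): sum1=48, sum2=11
  after byte 4 (0x58): sum1=136, sum2=147
  after byte 5 (0x15): sum1=157, sum2=49
Checksum = sum2·256 + sum1 = 49·256 + 157 = 12701 = 0x319D.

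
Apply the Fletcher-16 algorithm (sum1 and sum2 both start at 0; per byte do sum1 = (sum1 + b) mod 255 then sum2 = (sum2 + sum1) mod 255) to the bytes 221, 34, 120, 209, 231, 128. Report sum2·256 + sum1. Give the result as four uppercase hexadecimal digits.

Running sums (mod 255):
  after byte 0 (221): sum1=221, sum2=221
  after byte 1 (34): sum1=0, sum2=221
  after byte 2 (120): sum1=120, sum2=86
  after byte 3 (209): sum1=74, sum2=160
  after byte 4 (231): sum1=50, sum2=210
  after byte 5 (128): sum1=178, sum2=133
Checksum = sum2·256 + sum1 = 133·256 + 178 = 34226 = 0x85B2.

85B2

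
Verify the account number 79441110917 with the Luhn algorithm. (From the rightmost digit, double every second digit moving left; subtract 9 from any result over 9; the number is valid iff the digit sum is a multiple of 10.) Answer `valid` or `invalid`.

valid

From the right, keep odd positions and double even positions (subtract 9 from any doubled value over 9):
  doubled (positions 2,4,...): 2 0 2 8 9 → sum 21
  kept (positions 1,3,...): 7 9 1 1 4 7 → sum 29
Total = 50.
50 mod 10 = 0, so the number is valid.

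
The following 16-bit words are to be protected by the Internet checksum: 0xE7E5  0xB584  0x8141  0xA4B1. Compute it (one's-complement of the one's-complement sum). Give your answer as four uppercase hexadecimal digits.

One's-complement addition (fold any carry out of bit 15 back into bit 0):
  0xE7E5 + 0xB584 = 0x19D69 → wrap carry → 0x9D6A
  0x9D6A + 0x8141 = 0x11EAB → wrap carry → 0x1EAC
  0x1EAC + 0xA4B1 = 0x0C35D
One's-complement sum = 0xC35D.
Checksum = ~0xC35D & 0xFFFF = 0x3CA2.

3CA2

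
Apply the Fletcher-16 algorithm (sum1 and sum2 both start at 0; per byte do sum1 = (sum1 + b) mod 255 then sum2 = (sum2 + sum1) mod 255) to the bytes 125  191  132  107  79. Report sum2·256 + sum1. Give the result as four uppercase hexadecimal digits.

Running sums (mod 255):
  after byte 0 (125): sum1=125, sum2=125
  after byte 1 (191): sum1=61, sum2=186
  after byte 2 (132): sum1=193, sum2=124
  after byte 3 (107): sum1=45, sum2=169
  after byte 4 (79): sum1=124, sum2=38
Checksum = sum2·256 + sum1 = 38·256 + 124 = 9852 = 0x267C.

267C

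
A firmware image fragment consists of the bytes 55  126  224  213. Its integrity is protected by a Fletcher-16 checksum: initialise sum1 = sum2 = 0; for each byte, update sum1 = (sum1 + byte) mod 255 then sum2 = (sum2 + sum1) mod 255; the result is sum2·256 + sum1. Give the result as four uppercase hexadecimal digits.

EF6C

Running sums (mod 255):
  after byte 0 (55): sum1=55, sum2=55
  after byte 1 (126): sum1=181, sum2=236
  after byte 2 (224): sum1=150, sum2=131
  after byte 3 (213): sum1=108, sum2=239
Checksum = sum2·256 + sum1 = 239·256 + 108 = 61292 = 0xEF6C.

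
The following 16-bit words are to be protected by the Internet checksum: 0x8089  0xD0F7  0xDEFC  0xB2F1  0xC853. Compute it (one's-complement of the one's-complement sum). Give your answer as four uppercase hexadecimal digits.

543C

One's-complement addition (fold any carry out of bit 15 back into bit 0):
  0x8089 + 0xD0F7 = 0x15180 → wrap carry → 0x5181
  0x5181 + 0xDEFC = 0x1307D → wrap carry → 0x307E
  0x307E + 0xB2F1 = 0x0E36F
  0xE36F + 0xC853 = 0x1ABC2 → wrap carry → 0xABC3
One's-complement sum = 0xABC3.
Checksum = ~0xABC3 & 0xFFFF = 0x543C.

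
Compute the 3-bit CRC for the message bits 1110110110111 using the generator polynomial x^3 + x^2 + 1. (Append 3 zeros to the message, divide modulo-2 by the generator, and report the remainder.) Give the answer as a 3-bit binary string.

101

Append 3 zeros: 1110110110111000. Divide by 1101 (XOR where the leading bit is 1):
  pos 0: 1110 XOR 1101 = 0011
  pos 2: 1111 XOR 1101 = 0010
  pos 4: 1001 XOR 1101 = 0100
  pos 5: 1001 XOR 1101 = 0100
  pos 6: 1000 XOR 1101 = 0101
  pos 7: 1011 XOR 1101 = 0110
  pos 8: 1101 XOR 1101 = 0000
  pos 12: 1000 XOR 1101 = 0101
Remainder (last 3 bits) = 101. This is the CRC / FCS.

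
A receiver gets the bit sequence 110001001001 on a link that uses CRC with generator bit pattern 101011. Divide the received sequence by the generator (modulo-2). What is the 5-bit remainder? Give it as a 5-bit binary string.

Modulo-2 division of 110001001001 by 101011:
  pos 0: 110001 XOR 101011 = 011010
  pos 1: 110100 XOR 101011 = 011111
  pos 2: 111110 XOR 101011 = 010101
  pos 3: 101011 XOR 101011 = 000000
Remainder = 00001 (nonzero — an error is detected).

00001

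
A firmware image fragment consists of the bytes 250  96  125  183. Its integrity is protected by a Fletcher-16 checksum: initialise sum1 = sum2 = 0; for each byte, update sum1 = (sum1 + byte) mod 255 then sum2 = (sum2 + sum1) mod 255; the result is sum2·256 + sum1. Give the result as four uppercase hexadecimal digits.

Running sums (mod 255):
  after byte 0 (250): sum1=250, sum2=250
  after byte 1 (96): sum1=91, sum2=86
  after byte 2 (125): sum1=216, sum2=47
  after byte 3 (183): sum1=144, sum2=191
Checksum = sum2·256 + sum1 = 191·256 + 144 = 49040 = 0xBF90.

BF90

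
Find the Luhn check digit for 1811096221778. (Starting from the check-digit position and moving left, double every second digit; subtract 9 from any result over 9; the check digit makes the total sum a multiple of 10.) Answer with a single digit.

9

Partial digits right→left: 8 7 7 1 2 2 6 9 0 1 1 8 1
Double every second digit counting from the check-digit position (so the 1st, 3rd, 5th, ... of the partial from the right).
  doubled (with −9 where >9): 7 5 4 3 0 2 2 → sum 23
  kept as-is: 7 1 2 9 1 8 → sum 28
Total = 23 + 28 = 51.
Check digit = (10 − (51 mod 10)) mod 10 = 9.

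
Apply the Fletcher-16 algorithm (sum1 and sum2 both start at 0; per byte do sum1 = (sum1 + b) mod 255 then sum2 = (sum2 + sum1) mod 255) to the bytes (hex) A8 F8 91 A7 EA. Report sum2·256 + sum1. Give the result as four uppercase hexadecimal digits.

1EC5

Running sums (mod 255):
  after byte 0 (A8): sum1=168, sum2=168
  after byte 1 (F8): sum1=161, sum2=74
  after byte 2 (91): sum1=51, sum2=125
  after byte 3 (A7): sum1=218, sum2=88
  after byte 4 (EA): sum1=197, sum2=30
Checksum = sum2·256 + sum1 = 30·256 + 197 = 7877 = 0x1EC5.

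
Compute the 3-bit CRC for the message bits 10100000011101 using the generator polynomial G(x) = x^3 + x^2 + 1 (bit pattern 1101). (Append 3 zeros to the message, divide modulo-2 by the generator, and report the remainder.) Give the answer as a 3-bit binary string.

Append 3 zeros: 10100000011101000. Divide by 1101 (XOR where the leading bit is 1):
  pos 0: 1010 XOR 1101 = 0111
  pos 1: 1110 XOR 1101 = 0011
  pos 3: 1100 XOR 1101 = 0001
  pos 6: 1001 XOR 1101 = 0100
  pos 7: 1001 XOR 1101 = 0100
  pos 8: 1001 XOR 1101 = 0100
  pos 9: 1000 XOR 1101 = 0101
  pos 10: 1011 XOR 1101 = 0110
  pos 11: 1100 XOR 1101 = 0001
Remainder (last 3 bits) = 100. This is the CRC / FCS.

100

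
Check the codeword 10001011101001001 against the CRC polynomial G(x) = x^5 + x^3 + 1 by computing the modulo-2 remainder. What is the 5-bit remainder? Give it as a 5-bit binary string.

Modulo-2 division of 10001011101001001 by 101001:
  pos 0: 100010 XOR 101001 = 001011
  pos 2: 101111 XOR 101001 = 000110
  pos 5: 110101 XOR 101001 = 011100
  pos 6: 111000 XOR 101001 = 010001
  pos 7: 100010 XOR 101001 = 001011
  pos 9: 101110 XOR 101001 = 000111
Remainder = 11101 (nonzero — an error is detected).

11101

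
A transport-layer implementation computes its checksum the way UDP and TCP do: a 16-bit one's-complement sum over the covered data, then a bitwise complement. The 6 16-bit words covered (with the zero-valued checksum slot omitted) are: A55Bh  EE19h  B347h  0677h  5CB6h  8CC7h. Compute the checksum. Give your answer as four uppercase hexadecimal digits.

C94D

One's-complement addition (fold any carry out of bit 15 back into bit 0):
  0xA55B + 0xEE19 = 0x19374 → wrap carry → 0x9375
  0x9375 + 0xB347 = 0x146BC → wrap carry → 0x46BD
  0x46BD + 0x0677 = 0x04D34
  0x4D34 + 0x5CB6 = 0x0A9EA
  0xA9EA + 0x8CC7 = 0x136B1 → wrap carry → 0x36B2
One's-complement sum = 0x36B2.
Checksum = ~0x36B2 & 0xFFFF = 0xC94D.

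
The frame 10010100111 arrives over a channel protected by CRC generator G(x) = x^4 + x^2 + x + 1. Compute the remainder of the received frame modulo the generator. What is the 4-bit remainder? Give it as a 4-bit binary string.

Modulo-2 division of 10010100111 by 10111:
  pos 0: 10010 XOR 10111 = 00101
  pos 2: 10110 XOR 10111 = 00001
  pos 6: 10111 XOR 10111 = 00000
Remainder = 0000 (zero — the frame passes the CRC check).

0000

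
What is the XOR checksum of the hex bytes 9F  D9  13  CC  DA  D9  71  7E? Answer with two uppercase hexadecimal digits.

95

XOR the bytes together:
  start with 0x9F
  0x9F ⊕ 0xD9 = 0x46
  0x46 ⊕ 0x13 = 0x55
  0x55 ⊕ 0xCC = 0x99
  0x99 ⊕ 0xDA = 0x43
  0x43 ⊕ 0xD9 = 0x9A
  0x9A ⊕ 0x71 = 0xEB
  0xEB ⊕ 0x7E = 0x95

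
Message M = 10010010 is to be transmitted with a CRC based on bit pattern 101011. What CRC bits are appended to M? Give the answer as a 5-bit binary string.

10000

Append 5 zeros: 1001001000000. Divide by 101011 (XOR where the leading bit is 1):
  pos 0: 100100 XOR 101011 = 001111
  pos 2: 111110 XOR 101011 = 010101
  pos 3: 101010 XOR 101011 = 000001
Remainder (last 5 bits) = 10000. This is the CRC / FCS.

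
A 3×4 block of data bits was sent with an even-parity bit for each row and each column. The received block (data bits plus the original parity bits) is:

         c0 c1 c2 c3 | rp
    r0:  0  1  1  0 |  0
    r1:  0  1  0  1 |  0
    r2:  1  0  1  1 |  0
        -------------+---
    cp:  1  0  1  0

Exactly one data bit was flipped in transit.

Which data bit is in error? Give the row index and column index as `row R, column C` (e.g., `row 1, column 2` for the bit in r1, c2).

Recompute each row's even parity and compare to rp:
  r0: data parity 0, sent rp 0 → ok
  r1: data parity 0, sent rp 0 → ok
  r2: data parity 1, sent rp 0 → mismatch
Recompute each column's even parity and compare to cp:
  c0: data parity 1, sent cp 1 → ok
  c1: data parity 0, sent cp 0 → ok
  c2: data parity 0, sent cp 1 → mismatch
  c3: data parity 0, sent cp 0 → ok
Exactly one row (r2) and one column (c2) fail → the flipped bit is at their intersection.

row 2, column 2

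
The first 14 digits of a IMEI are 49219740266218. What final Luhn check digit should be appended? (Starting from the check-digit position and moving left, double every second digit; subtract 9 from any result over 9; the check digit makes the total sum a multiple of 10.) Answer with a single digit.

Partial digits right→left: 8 1 2 6 6 2 0 4 7 9 1 2 9 4
Double every second digit counting from the check-digit position (so the 1st, 3rd, 5th, ... of the partial from the right).
  doubled (with −9 where >9): 7 4 3 0 5 2 9 → sum 30
  kept as-is: 1 6 2 4 9 2 4 → sum 28
Total = 30 + 28 = 58.
Check digit = (10 − (58 mod 10)) mod 10 = 2.

2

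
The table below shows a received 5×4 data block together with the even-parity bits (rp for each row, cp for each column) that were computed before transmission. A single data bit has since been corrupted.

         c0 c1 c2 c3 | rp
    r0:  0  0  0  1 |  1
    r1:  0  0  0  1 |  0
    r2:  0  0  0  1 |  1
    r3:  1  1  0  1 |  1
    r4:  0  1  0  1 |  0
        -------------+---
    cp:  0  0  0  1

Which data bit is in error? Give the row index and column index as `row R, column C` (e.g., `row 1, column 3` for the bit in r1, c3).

row 1, column 0

Recompute each row's even parity and compare to rp:
  r0: data parity 1, sent rp 1 → ok
  r1: data parity 1, sent rp 0 → mismatch
  r2: data parity 1, sent rp 1 → ok
  r3: data parity 1, sent rp 1 → ok
  r4: data parity 0, sent rp 0 → ok
Recompute each column's even parity and compare to cp:
  c0: data parity 1, sent cp 0 → mismatch
  c1: data parity 0, sent cp 0 → ok
  c2: data parity 0, sent cp 0 → ok
  c3: data parity 1, sent cp 1 → ok
Exactly one row (r1) and one column (c0) fail → the flipped bit is at their intersection.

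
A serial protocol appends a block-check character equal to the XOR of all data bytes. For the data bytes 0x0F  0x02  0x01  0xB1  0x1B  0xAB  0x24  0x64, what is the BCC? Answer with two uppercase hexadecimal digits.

4D

XOR the bytes together:
  start with 0x0F
  0x0F ⊕ 0x02 = 0x0D
  0x0D ⊕ 0x01 = 0x0C
  0x0C ⊕ 0xB1 = 0xBD
  0xBD ⊕ 0x1B = 0xA6
  0xA6 ⊕ 0xAB = 0x0D
  0x0D ⊕ 0x24 = 0x29
  0x29 ⊕ 0x64 = 0x4D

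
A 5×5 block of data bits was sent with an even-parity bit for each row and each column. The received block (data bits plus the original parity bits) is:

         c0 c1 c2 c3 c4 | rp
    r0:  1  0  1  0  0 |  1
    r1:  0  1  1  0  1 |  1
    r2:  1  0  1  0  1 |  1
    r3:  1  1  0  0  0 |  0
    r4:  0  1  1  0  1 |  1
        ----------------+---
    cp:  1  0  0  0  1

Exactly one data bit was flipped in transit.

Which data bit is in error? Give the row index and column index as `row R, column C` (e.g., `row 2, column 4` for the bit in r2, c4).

Recompute each row's even parity and compare to rp:
  r0: data parity 0, sent rp 1 → mismatch
  r1: data parity 1, sent rp 1 → ok
  r2: data parity 1, sent rp 1 → ok
  r3: data parity 0, sent rp 0 → ok
  r4: data parity 1, sent rp 1 → ok
Recompute each column's even parity and compare to cp:
  c0: data parity 1, sent cp 1 → ok
  c1: data parity 1, sent cp 0 → mismatch
  c2: data parity 0, sent cp 0 → ok
  c3: data parity 0, sent cp 0 → ok
  c4: data parity 1, sent cp 1 → ok
Exactly one row (r0) and one column (c1) fail → the flipped bit is at their intersection.

row 0, column 1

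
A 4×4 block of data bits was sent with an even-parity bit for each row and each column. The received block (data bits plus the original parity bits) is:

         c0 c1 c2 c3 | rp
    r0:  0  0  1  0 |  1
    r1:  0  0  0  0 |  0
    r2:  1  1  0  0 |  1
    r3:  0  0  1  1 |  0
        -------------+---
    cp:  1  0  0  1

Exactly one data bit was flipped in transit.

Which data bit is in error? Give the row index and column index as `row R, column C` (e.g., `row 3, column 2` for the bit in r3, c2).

Recompute each row's even parity and compare to rp:
  r0: data parity 1, sent rp 1 → ok
  r1: data parity 0, sent rp 0 → ok
  r2: data parity 0, sent rp 1 → mismatch
  r3: data parity 0, sent rp 0 → ok
Recompute each column's even parity and compare to cp:
  c0: data parity 1, sent cp 1 → ok
  c1: data parity 1, sent cp 0 → mismatch
  c2: data parity 0, sent cp 0 → ok
  c3: data parity 1, sent cp 1 → ok
Exactly one row (r2) and one column (c1) fail → the flipped bit is at their intersection.

row 2, column 1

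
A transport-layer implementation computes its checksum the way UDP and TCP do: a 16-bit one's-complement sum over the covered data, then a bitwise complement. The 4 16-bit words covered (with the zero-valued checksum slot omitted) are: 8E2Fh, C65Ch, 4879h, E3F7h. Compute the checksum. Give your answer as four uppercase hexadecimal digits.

7F02

One's-complement addition (fold any carry out of bit 15 back into bit 0):
  0x8E2F + 0xC65C = 0x1548B → wrap carry → 0x548C
  0x548C + 0x4879 = 0x09D05
  0x9D05 + 0xE3F7 = 0x180FC → wrap carry → 0x80FD
One's-complement sum = 0x80FD.
Checksum = ~0x80FD & 0xFFFF = 0x7F02.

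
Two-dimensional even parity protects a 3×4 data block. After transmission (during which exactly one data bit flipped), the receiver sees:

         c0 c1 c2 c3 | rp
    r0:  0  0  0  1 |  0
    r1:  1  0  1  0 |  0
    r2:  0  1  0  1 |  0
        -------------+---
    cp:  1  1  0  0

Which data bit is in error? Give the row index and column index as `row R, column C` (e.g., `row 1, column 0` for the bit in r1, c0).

row 0, column 2

Recompute each row's even parity and compare to rp:
  r0: data parity 1, sent rp 0 → mismatch
  r1: data parity 0, sent rp 0 → ok
  r2: data parity 0, sent rp 0 → ok
Recompute each column's even parity and compare to cp:
  c0: data parity 1, sent cp 1 → ok
  c1: data parity 1, sent cp 1 → ok
  c2: data parity 1, sent cp 0 → mismatch
  c3: data parity 0, sent cp 0 → ok
Exactly one row (r0) and one column (c2) fail → the flipped bit is at their intersection.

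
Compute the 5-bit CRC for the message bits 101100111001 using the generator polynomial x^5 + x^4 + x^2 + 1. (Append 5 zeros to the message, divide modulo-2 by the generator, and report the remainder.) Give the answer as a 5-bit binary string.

01000

Append 5 zeros: 10110011100100000. Divide by 110101 (XOR where the leading bit is 1):
  pos 0: 101100 XOR 110101 = 011001
  pos 1: 110011 XOR 110101 = 000110
  pos 4: 110110 XOR 110101 = 000011
  pos 8: 110100 XOR 110101 = 000001
Remainder (last 5 bits) = 01000. This is the CRC / FCS.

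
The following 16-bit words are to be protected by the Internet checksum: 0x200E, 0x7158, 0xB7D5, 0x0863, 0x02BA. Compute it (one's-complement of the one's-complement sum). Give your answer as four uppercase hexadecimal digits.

One's-complement addition (fold any carry out of bit 15 back into bit 0):
  0x200E + 0x7158 = 0x09166
  0x9166 + 0xB7D5 = 0x1493B → wrap carry → 0x493C
  0x493C + 0x0863 = 0x0519F
  0x519F + 0x02BA = 0x05459
One's-complement sum = 0x5459.
Checksum = ~0x5459 & 0xFFFF = 0xABA6.

ABA6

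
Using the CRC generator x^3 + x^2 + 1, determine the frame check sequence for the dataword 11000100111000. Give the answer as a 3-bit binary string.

100

Append 3 zeros: 11000100111000000. Divide by 1101 (XOR where the leading bit is 1):
  pos 0: 1100 XOR 1101 = 0001
  pos 3: 1010 XOR 1101 = 0111
  pos 4: 1110 XOR 1101 = 0011
  pos 6: 1111 XOR 1101 = 0010
  pos 8: 1010 XOR 1101 = 0111
  pos 9: 1110 XOR 1101 = 0011
  pos 11: 1100 XOR 1101 = 0001
Remainder (last 3 bits) = 100. This is the CRC / FCS.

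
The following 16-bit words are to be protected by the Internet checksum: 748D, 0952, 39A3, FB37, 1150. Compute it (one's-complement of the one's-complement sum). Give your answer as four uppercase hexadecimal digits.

3BF5

One's-complement addition (fold any carry out of bit 15 back into bit 0):
  0x748D + 0x0952 = 0x07DDF
  0x7DDF + 0x39A3 = 0x0B782
  0xB782 + 0xFB37 = 0x1B2B9 → wrap carry → 0xB2BA
  0xB2BA + 0x1150 = 0x0C40A
One's-complement sum = 0xC40A.
Checksum = ~0xC40A & 0xFFFF = 0x3BF5.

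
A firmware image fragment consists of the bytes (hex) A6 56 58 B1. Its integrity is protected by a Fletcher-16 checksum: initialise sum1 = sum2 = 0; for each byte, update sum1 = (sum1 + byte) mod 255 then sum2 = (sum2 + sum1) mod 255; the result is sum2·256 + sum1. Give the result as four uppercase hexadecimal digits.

Running sums (mod 255):
  after byte 0 (A6): sum1=166, sum2=166
  after byte 1 (56): sum1=252, sum2=163
  after byte 2 (58): sum1=85, sum2=248
  after byte 3 (B1): sum1=7, sum2=0
Checksum = sum2·256 + sum1 = 0·256 + 7 = 7 = 0x0007.

0007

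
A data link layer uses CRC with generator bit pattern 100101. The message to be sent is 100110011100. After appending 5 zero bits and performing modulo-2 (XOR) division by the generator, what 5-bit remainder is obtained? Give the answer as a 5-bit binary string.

01010

Append 5 zeros: 10011001110000000. Divide by 100101 (XOR where the leading bit is 1):
  pos 0: 100110 XOR 100101 = 000011
  pos 4: 110111 XOR 100101 = 010010
  pos 5: 100100 XOR 100101 = 000001
  pos 10: 100000 XOR 100101 = 000101
Remainder (last 5 bits) = 01010. This is the CRC / FCS.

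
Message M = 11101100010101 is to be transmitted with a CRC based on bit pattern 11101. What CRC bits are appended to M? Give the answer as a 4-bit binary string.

0110

Append 4 zeros: 111011000101010000. Divide by 11101 (XOR where the leading bit is 1):
  pos 0: 11101 XOR 11101 = 00000
  pos 5: 10001 XOR 11101 = 01100
  pos 6: 11000 XOR 11101 = 00101
  pos 8: 10110 XOR 11101 = 01011
  pos 9: 10111 XOR 11101 = 01010
  pos 10: 10100 XOR 11101 = 01001
  pos 11: 10010 XOR 11101 = 01111
  pos 12: 11110 XOR 11101 = 00011
Remainder (last 4 bits) = 0110. This is the CRC / FCS.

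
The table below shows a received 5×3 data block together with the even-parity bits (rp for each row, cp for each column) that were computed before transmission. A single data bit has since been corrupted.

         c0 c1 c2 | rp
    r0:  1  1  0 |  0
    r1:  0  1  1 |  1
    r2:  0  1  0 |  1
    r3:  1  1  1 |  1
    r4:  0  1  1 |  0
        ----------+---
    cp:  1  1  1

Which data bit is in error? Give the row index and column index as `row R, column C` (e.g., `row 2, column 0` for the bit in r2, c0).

Recompute each row's even parity and compare to rp:
  r0: data parity 0, sent rp 0 → ok
  r1: data parity 0, sent rp 1 → mismatch
  r2: data parity 1, sent rp 1 → ok
  r3: data parity 1, sent rp 1 → ok
  r4: data parity 0, sent rp 0 → ok
Recompute each column's even parity and compare to cp:
  c0: data parity 0, sent cp 1 → mismatch
  c1: data parity 1, sent cp 1 → ok
  c2: data parity 1, sent cp 1 → ok
Exactly one row (r1) and one column (c0) fail → the flipped bit is at their intersection.

row 1, column 0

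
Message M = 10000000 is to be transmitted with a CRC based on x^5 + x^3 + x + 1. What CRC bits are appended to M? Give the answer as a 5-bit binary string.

Append 5 zeros: 1000000000000. Divide by 101011 (XOR where the leading bit is 1):
  pos 0: 100000 XOR 101011 = 001011
  pos 2: 101100 XOR 101011 = 000111
  pos 5: 111000 XOR 101011 = 010011
  pos 6: 100110 XOR 101011 = 001101
Remainder (last 5 bits) = 11010. This is the CRC / FCS.

11010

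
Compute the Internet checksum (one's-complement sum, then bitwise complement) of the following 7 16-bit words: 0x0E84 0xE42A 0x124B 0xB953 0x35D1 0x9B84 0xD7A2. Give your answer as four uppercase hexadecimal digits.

One's-complement addition (fold any carry out of bit 15 back into bit 0):
  0x0E84 + 0xE42A = 0x0F2AE
  0xF2AE + 0x124B = 0x104F9 → wrap carry → 0x04FA
  0x04FA + 0xB953 = 0x0BE4D
  0xBE4D + 0x35D1 = 0x0F41E
  0xF41E + 0x9B84 = 0x18FA2 → wrap carry → 0x8FA3
  0x8FA3 + 0xD7A2 = 0x16745 → wrap carry → 0x6746
One's-complement sum = 0x6746.
Checksum = ~0x6746 & 0xFFFF = 0x98B9.

98B9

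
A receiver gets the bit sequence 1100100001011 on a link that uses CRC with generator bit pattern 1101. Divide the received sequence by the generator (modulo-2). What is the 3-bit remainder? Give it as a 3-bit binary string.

Modulo-2 division of 1100100001011 by 1101:
  pos 0: 1100 XOR 1101 = 0001
  pos 3: 1100 XOR 1101 = 0001
  pos 6: 1001 XOR 1101 = 0100
  pos 7: 1000 XOR 1101 = 0101
  pos 8: 1011 XOR 1101 = 0110
  pos 9: 1101 XOR 1101 = 0000
Remainder = 000 (zero — the frame passes the CRC check).

000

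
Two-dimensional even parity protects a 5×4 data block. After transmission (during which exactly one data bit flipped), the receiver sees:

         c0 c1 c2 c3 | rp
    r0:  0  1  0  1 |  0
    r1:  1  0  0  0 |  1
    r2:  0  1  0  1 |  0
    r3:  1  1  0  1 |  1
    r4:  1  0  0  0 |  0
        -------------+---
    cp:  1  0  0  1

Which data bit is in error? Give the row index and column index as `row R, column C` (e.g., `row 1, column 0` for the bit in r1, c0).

row 4, column 1

Recompute each row's even parity and compare to rp:
  r0: data parity 0, sent rp 0 → ok
  r1: data parity 1, sent rp 1 → ok
  r2: data parity 0, sent rp 0 → ok
  r3: data parity 1, sent rp 1 → ok
  r4: data parity 1, sent rp 0 → mismatch
Recompute each column's even parity and compare to cp:
  c0: data parity 1, sent cp 1 → ok
  c1: data parity 1, sent cp 0 → mismatch
  c2: data parity 0, sent cp 0 → ok
  c3: data parity 1, sent cp 1 → ok
Exactly one row (r4) and one column (c1) fail → the flipped bit is at their intersection.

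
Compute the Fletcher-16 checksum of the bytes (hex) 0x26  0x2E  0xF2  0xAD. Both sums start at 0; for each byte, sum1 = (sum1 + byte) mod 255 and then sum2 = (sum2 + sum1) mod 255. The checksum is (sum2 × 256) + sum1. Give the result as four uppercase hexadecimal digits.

B6F4

Running sums (mod 255):
  after byte 0 (0x26): sum1=38, sum2=38
  after byte 1 (0x2E): sum1=84, sum2=122
  after byte 2 (0xF2): sum1=71, sum2=193
  after byte 3 (0xAD): sum1=244, sum2=182
Checksum = sum2·256 + sum1 = 182·256 + 244 = 46836 = 0xB6F4.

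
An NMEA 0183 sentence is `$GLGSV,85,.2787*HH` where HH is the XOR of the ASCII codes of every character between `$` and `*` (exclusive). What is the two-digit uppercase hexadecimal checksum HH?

XOR the ASCII codes of the payload characters:
  'G' = 0x47 → acc = 0x47
  'L' = 0x4C → acc = 0x0B
  'G' = 0x47 → acc = 0x4C
  'S' = 0x53 → acc = 0x1F
  'V' = 0x56 → acc = 0x49
  ',' = 0x2C → acc = 0x65
  '8' = 0x38 → acc = 0x5D
  '5' = 0x35 → acc = 0x68
  ',' = 0x2C → acc = 0x44
  '.' = 0x2E → acc = 0x6A
  '2' = 0x32 → acc = 0x58
  '7' = 0x37 → acc = 0x6F
  '8' = 0x38 → acc = 0x57
  '7' = 0x37 → acc = 0x60
Checksum = 0x60.

60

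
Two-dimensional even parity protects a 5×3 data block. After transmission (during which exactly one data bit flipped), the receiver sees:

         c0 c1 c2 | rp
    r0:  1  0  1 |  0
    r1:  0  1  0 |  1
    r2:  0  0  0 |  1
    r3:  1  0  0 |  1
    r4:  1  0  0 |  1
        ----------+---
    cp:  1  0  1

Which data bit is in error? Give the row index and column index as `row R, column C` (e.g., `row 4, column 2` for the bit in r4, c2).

Recompute each row's even parity and compare to rp:
  r0: data parity 0, sent rp 0 → ok
  r1: data parity 1, sent rp 1 → ok
  r2: data parity 0, sent rp 1 → mismatch
  r3: data parity 1, sent rp 1 → ok
  r4: data parity 1, sent rp 1 → ok
Recompute each column's even parity and compare to cp:
  c0: data parity 1, sent cp 1 → ok
  c1: data parity 1, sent cp 0 → mismatch
  c2: data parity 1, sent cp 1 → ok
Exactly one row (r2) and one column (c1) fail → the flipped bit is at their intersection.

row 2, column 1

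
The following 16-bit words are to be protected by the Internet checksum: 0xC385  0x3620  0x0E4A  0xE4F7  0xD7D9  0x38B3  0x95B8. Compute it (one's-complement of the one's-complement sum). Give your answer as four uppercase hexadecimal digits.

One's-complement addition (fold any carry out of bit 15 back into bit 0):
  0xC385 + 0x3620 = 0x0F9A5
  0xF9A5 + 0x0E4A = 0x107EF → wrap carry → 0x07F0
  0x07F0 + 0xE4F7 = 0x0ECE7
  0xECE7 + 0xD7D9 = 0x1C4C0 → wrap carry → 0xC4C1
  0xC4C1 + 0x38B3 = 0x0FD74
  0xFD74 + 0x95B8 = 0x1932C → wrap carry → 0x932D
One's-complement sum = 0x932D.
Checksum = ~0x932D & 0xFFFF = 0x6CD2.

6CD2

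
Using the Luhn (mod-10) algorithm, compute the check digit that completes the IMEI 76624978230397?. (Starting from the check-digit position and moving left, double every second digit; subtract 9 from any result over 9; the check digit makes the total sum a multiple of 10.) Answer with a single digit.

Partial digits right→left: 7 9 3 0 3 2 8 7 9 4 2 6 6 7
Double every second digit counting from the check-digit position (so the 1st, 3rd, 5th, ... of the partial from the right).
  doubled (with −9 where >9): 5 6 6 7 9 4 3 → sum 40
  kept as-is: 9 0 2 7 4 6 7 → sum 35
Total = 40 + 35 = 75.
Check digit = (10 − (75 mod 10)) mod 10 = 5.

5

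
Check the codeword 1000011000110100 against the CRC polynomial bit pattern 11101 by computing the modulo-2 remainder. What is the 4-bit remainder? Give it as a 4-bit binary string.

0000

Modulo-2 division of 1000011000110100 by 11101:
  pos 0: 10000 XOR 11101 = 01101
  pos 1: 11011 XOR 11101 = 00110
  pos 3: 11010 XOR 11101 = 00111
  pos 5: 11100 XOR 11101 = 00001
  pos 9: 11101 XOR 11101 = 00000
Remainder = 0000 (zero — the frame passes the CRC check).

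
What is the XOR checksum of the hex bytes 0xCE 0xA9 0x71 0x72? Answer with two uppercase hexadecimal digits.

64

XOR the bytes together:
  start with 0xCE
  0xCE ⊕ 0xA9 = 0x67
  0x67 ⊕ 0x71 = 0x16
  0x16 ⊕ 0x72 = 0x64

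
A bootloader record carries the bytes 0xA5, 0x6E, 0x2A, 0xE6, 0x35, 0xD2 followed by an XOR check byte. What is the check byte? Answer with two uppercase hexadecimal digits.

E0

XOR the bytes together:
  start with 0xA5
  0xA5 ⊕ 0x6E = 0xCB
  0xCB ⊕ 0x2A = 0xE1
  0xE1 ⊕ 0xE6 = 0x07
  0x07 ⊕ 0x35 = 0x32
  0x32 ⊕ 0xD2 = 0xE0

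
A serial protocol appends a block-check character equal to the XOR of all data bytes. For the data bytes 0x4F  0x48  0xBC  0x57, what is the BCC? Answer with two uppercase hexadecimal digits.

XOR the bytes together:
  start with 0x4F
  0x4F ⊕ 0x48 = 0x07
  0x07 ⊕ 0xBC = 0xBB
  0xBB ⊕ 0x57 = 0xEC

EC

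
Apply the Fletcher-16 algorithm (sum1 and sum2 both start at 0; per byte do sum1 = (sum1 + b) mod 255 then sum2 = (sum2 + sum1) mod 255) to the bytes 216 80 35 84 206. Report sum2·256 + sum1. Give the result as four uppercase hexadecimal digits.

Running sums (mod 255):
  after byte 0 (216): sum1=216, sum2=216
  after byte 1 (80): sum1=41, sum2=2
  after byte 2 (35): sum1=76, sum2=78
  after byte 3 (84): sum1=160, sum2=238
  after byte 4 (206): sum1=111, sum2=94
Checksum = sum2·256 + sum1 = 94·256 + 111 = 24175 = 0x5E6F.

5E6F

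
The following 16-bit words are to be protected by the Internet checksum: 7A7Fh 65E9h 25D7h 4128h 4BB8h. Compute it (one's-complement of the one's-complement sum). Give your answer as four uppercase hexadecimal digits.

One's-complement addition (fold any carry out of bit 15 back into bit 0):
  0x7A7F + 0x65E9 = 0x0E068
  0xE068 + 0x25D7 = 0x1063F → wrap carry → 0x0640
  0x0640 + 0x4128 = 0x04768
  0x4768 + 0x4BB8 = 0x09320
One's-complement sum = 0x9320.
Checksum = ~0x9320 & 0xFFFF = 0x6CDF.

6CDF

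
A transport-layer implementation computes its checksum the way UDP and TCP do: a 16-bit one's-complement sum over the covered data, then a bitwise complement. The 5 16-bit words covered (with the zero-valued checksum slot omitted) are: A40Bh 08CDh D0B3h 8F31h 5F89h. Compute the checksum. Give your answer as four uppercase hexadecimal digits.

93B8

One's-complement addition (fold any carry out of bit 15 back into bit 0):
  0xA40B + 0x08CD = 0x0ACD8
  0xACD8 + 0xD0B3 = 0x17D8B → wrap carry → 0x7D8C
  0x7D8C + 0x8F31 = 0x10CBD → wrap carry → 0x0CBE
  0x0CBE + 0x5F89 = 0x06C47
One's-complement sum = 0x6C47.
Checksum = ~0x6C47 & 0xFFFF = 0x93B8.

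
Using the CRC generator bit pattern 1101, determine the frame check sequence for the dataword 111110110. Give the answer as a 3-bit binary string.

001

Append 3 zeros: 111110110000. Divide by 1101 (XOR where the leading bit is 1):
  pos 0: 1111 XOR 1101 = 0010
  pos 2: 1010 XOR 1101 = 0111
  pos 3: 1111 XOR 1101 = 0010
  pos 5: 1010 XOR 1101 = 0111
  pos 6: 1110 XOR 1101 = 0011
  pos 8: 1100 XOR 1101 = 0001
Remainder (last 3 bits) = 001. This is the CRC / FCS.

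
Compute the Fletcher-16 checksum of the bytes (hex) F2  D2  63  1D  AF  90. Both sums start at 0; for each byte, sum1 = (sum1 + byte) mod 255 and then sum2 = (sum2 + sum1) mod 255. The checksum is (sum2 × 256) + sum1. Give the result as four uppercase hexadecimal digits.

A486

Running sums (mod 255):
  after byte 0 (F2): sum1=242, sum2=242
  after byte 1 (D2): sum1=197, sum2=184
  after byte 2 (63): sum1=41, sum2=225
  after byte 3 (1D): sum1=70, sum2=40
  after byte 4 (AF): sum1=245, sum2=30
  after byte 5 (90): sum1=134, sum2=164
Checksum = sum2·256 + sum1 = 164·256 + 134 = 42118 = 0xA486.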